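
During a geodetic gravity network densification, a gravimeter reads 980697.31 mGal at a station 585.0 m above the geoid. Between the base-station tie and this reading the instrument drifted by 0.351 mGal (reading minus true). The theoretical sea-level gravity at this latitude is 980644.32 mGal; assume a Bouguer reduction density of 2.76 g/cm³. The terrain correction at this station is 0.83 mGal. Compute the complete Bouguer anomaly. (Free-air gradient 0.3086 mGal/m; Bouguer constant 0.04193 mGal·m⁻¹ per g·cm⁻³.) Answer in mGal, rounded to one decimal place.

166.3

Drift-corrected reading = 980697.31 − (0.351) = 980696.959 mGal
Free-air correction = 0.3086 × 585.0 = 180.53 mGal
Free-air anomaly = 980696.959 − 980644.32 + (180.53) = 233.169 mGal
Bouguer slab correction = 0.04193 × 2.76 × 585.0 = 67.70 mGal
Simple Bouguer anomaly = 233.169 − (67.70) = 165.469 mGal
Complete Bouguer anomaly = 165.469 + 0.83 = 166.299 mGal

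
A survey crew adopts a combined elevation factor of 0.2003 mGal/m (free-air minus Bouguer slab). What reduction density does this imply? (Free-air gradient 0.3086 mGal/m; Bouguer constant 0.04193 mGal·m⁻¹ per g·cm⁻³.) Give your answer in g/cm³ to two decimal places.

2.58

0.2003 = 0.3086 − 0.04193 × ρ
ρ = (0.3086 − 0.2003) / 0.04193 = 2.58 g/cm³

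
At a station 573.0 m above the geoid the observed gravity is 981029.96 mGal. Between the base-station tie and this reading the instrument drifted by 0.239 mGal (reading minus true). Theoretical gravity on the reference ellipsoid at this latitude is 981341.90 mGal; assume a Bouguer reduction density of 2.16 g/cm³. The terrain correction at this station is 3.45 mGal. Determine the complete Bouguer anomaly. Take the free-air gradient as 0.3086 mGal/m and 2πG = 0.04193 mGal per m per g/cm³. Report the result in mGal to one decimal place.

-183.8

Drift-corrected reading = 981029.96 − (0.239) = 981029.721 mGal
Free-air correction = 0.3086 × 573.0 = 176.83 mGal
Free-air anomaly = 981029.721 − 981341.90 + (176.83) = -135.349 mGal
Bouguer slab correction = 0.04193 × 2.16 × 573.0 = 51.90 mGal
Simple Bouguer anomaly = -135.349 − (51.90) = -187.249 mGal
Complete Bouguer anomaly = -187.249 + 3.45 = -183.799 mGal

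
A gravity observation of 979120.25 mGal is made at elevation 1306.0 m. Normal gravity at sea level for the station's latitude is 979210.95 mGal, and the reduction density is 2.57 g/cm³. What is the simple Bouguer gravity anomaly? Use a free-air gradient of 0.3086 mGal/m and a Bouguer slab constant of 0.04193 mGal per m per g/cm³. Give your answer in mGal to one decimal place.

171.6

Free-air correction = 0.3086 × 1306.0 = 403.03 mGal
Free-air anomaly = 979120.25 − 979210.95 + (403.03) = 312.33 mGal
Bouguer slab correction = 0.04193 × 2.57 × 1306.0 = 140.73 mGal
Simple Bouguer anomaly = 312.33 − (140.73) = 171.60 mGal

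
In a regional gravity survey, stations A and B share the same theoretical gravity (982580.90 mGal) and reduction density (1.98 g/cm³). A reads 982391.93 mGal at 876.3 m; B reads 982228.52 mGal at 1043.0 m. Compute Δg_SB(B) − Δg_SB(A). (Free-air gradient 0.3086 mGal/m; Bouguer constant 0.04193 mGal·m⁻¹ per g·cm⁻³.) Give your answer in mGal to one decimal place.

-125.8

Δg_SB(A) = 982391.93 − 982580.90 + 0.3086×876.3 − 0.04193×1.98×876.3 = 8.70 mGal
Δg_SB(B) = 982228.52 − 982580.90 + 0.3086×1043.0 − 0.04193×1.98×1043.0 = -117.10 mGal
Difference = -117.10 − (8.70) = -125.80 mGal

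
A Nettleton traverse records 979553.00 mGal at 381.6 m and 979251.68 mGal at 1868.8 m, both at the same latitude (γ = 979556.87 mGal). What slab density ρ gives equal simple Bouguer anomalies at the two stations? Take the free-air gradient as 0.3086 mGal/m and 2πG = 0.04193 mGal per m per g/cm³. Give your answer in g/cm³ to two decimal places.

Δg_obs = 979251.68 − 979553.00 = -301.32 mGal over Δh = 1868.8 − 381.6 = 1487.2 m
Equal Bouguer anomalies ⇒ Δg_obs + (0.3086 − 0.04193ρ)·Δh = 0
0.3086 − 0.04193ρ = −Δg_obs/Δh = 0.20261
ρ = (0.3086 − 0.20261) / 0.04193 = 2.53 g/cm³

2.53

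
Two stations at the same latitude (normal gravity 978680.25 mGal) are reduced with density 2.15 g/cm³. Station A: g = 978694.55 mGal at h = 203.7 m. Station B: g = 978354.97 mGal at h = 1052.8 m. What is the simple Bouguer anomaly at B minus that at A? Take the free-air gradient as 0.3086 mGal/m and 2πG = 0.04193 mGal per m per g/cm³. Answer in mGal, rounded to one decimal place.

-154.1

Δg_SB(A) = 978694.55 − 978680.25 + 0.3086×203.7 − 0.04193×2.15×203.7 = 58.80 mGal
Δg_SB(B) = 978354.97 − 978680.25 + 0.3086×1052.8 − 0.04193×2.15×1052.8 = -95.30 mGal
Difference = -95.30 − (58.80) = -154.10 mGal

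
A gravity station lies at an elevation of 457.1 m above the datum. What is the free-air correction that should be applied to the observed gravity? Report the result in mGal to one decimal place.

Free-air correction = 0.3086 × 457.1 = 141.1 mGal

141.1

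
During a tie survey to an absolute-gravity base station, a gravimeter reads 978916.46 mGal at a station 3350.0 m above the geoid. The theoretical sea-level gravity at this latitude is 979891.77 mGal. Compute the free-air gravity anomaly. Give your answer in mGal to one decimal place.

58.5

Free-air correction = 0.3086 × 3350.0 = 1033.81 mGal
Free-air anomaly = 978916.46 − 979891.77 + (1033.81) = 58.50 mGal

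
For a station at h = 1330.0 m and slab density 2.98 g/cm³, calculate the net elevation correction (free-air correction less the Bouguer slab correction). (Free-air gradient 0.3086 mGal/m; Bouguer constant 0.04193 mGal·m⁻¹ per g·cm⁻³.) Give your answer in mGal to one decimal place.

244.3

Combined gradient = 0.3086 − 0.04193 × 2.98 = 0.1836486 mGal/m
Combined elevation correction = 0.1836486 × 1330.0 = 244.3 mGal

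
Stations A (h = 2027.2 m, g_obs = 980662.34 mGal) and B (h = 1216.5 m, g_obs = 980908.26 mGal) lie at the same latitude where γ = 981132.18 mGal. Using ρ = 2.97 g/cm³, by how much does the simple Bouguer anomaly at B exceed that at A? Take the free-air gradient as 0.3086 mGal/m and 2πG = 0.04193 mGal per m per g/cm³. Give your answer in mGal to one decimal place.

96.7

Δg_SB(A) = 980662.34 − 981132.18 + 0.3086×2027.2 − 0.04193×2.97×2027.2 = -96.70 mGal
Δg_SB(B) = 980908.26 − 981132.18 + 0.3086×1216.5 − 0.04193×2.97×1216.5 = 0.00 mGal
Difference = 0.00 − (-96.70) = 96.70 mGal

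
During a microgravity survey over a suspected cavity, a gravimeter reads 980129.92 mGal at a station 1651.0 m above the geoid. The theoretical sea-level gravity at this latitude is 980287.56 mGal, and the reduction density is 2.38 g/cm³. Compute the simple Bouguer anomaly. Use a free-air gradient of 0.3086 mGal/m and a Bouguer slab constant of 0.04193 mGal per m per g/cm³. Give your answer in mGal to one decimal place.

187.1

Free-air correction = 0.3086 × 1651.0 = 509.50 mGal
Free-air anomaly = 980129.92 − 980287.56 + (509.50) = 351.86 mGal
Bouguer slab correction = 0.04193 × 2.38 × 1651.0 = 164.76 mGal
Simple Bouguer anomaly = 351.86 − (164.76) = 187.10 mGal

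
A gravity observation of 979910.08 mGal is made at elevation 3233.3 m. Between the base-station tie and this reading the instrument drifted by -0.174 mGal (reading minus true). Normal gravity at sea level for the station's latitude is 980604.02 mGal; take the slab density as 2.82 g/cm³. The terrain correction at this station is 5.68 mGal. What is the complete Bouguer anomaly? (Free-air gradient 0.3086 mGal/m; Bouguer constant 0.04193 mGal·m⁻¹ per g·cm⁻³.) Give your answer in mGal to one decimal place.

Drift-corrected reading = 979910.08 − (-0.174) = 979910.254 mGal
Free-air correction = 0.3086 × 3233.3 = 997.80 mGal
Free-air anomaly = 979910.254 − 980604.02 + (997.80) = 304.034 mGal
Bouguer slab correction = 0.04193 × 2.82 × 3233.3 = 382.31 mGal
Simple Bouguer anomaly = 304.034 − (382.31) = -78.276 mGal
Complete Bouguer anomaly = -78.276 + 5.68 = -72.596 mGal

-72.6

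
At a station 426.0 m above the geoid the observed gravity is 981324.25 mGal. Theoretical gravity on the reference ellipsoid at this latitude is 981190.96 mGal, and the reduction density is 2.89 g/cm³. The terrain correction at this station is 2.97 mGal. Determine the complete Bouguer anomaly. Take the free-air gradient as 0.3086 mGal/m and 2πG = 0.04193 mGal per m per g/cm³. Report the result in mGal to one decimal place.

Free-air correction = 0.3086 × 426.0 = 131.46 mGal
Free-air anomaly = 981324.25 − 981190.96 + (131.46) = 264.75 mGal
Bouguer slab correction = 0.04193 × 2.89 × 426.0 = 51.62 mGal
Simple Bouguer anomaly = 264.75 − (51.62) = 213.13 mGal
Complete Bouguer anomaly = 213.13 + 2.97 = 216.10 mGal

216.1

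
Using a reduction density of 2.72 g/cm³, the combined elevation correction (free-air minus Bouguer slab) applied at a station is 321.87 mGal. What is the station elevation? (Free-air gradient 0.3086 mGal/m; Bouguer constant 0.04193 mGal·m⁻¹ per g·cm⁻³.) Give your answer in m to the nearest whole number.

Combined gradient = 0.3086 − 0.04193 × 2.72 = 0.1945504 mGal/m
h = 321.87 / 0.1945504 = 1654.43 m

1654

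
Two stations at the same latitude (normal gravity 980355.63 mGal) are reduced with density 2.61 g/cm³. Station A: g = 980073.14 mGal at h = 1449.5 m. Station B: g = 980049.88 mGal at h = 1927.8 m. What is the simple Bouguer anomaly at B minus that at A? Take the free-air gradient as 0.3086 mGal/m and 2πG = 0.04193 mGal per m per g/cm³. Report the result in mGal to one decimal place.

72.0

Δg_SB(A) = 980073.14 − 980355.63 + 0.3086×1449.5 − 0.04193×2.61×1449.5 = 6.20 mGal
Δg_SB(B) = 980049.88 − 980355.63 + 0.3086×1927.8 − 0.04193×2.61×1927.8 = 78.20 mGal
Difference = 78.20 − (6.20) = 72.00 mGal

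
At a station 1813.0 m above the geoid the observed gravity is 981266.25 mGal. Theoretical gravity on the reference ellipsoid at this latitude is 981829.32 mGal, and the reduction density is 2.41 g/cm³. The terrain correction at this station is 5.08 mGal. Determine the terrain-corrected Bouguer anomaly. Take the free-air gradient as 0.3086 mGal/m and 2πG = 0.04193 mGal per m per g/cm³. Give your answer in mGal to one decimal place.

Free-air correction = 0.3086 × 1813.0 = 559.49 mGal
Free-air anomaly = 981266.25 − 981829.32 + (559.49) = -3.58 mGal
Bouguer slab correction = 0.04193 × 2.41 × 1813.0 = 183.21 mGal
Simple Bouguer anomaly = -3.58 − (183.21) = -186.79 mGal
Complete Bouguer anomaly = -186.79 + 5.08 = -181.71 mGal

-181.7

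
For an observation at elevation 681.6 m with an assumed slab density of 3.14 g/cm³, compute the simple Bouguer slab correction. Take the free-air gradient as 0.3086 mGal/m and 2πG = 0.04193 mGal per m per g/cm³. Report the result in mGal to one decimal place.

89.7

Bouguer slab correction = 0.04193 × 3.14 × 681.6 = 89.7 mGal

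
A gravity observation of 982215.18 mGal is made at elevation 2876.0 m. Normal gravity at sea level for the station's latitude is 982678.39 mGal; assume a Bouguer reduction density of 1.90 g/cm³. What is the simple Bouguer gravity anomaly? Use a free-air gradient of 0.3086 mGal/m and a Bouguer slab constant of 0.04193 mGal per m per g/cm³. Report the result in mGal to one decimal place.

Free-air correction = 0.3086 × 2876.0 = 887.53 mGal
Free-air anomaly = 982215.18 − 982678.39 + (887.53) = 424.32 mGal
Bouguer slab correction = 0.04193 × 1.90 × 2876.0 = 229.12 mGal
Simple Bouguer anomaly = 424.32 − (229.12) = 195.20 mGal

195.2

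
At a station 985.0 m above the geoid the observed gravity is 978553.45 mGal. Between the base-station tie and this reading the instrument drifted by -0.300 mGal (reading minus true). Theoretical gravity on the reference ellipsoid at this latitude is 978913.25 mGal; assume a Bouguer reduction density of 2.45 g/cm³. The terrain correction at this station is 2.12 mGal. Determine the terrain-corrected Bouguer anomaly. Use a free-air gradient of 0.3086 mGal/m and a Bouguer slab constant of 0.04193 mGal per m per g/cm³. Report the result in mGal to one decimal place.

-154.6

Drift-corrected reading = 978553.45 − (-0.300) = 978553.750 mGal
Free-air correction = 0.3086 × 985.0 = 303.97 mGal
Free-air anomaly = 978553.750 − 978913.25 + (303.97) = -55.530 mGal
Bouguer slab correction = 0.04193 × 2.45 × 985.0 = 101.19 mGal
Simple Bouguer anomaly = -55.530 − (101.19) = -156.720 mGal
Complete Bouguer anomaly = -156.720 + 2.12 = -154.600 mGal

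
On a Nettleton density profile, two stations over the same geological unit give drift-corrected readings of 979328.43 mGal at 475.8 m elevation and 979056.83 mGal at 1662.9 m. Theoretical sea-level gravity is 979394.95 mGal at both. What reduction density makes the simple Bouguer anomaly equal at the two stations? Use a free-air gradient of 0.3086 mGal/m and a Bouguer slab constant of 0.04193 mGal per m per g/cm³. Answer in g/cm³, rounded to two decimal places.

1.90

Δg_obs = 979056.83 − 979328.43 = -271.60 mGal over Δh = 1662.9 − 475.8 = 1187.1 m
Equal Bouguer anomalies ⇒ Δg_obs + (0.3086 − 0.04193ρ)·Δh = 0
0.3086 − 0.04193ρ = −Δg_obs/Δh = 0.22879
ρ = (0.3086 − 0.22879) / 0.04193 = 1.90 g/cm³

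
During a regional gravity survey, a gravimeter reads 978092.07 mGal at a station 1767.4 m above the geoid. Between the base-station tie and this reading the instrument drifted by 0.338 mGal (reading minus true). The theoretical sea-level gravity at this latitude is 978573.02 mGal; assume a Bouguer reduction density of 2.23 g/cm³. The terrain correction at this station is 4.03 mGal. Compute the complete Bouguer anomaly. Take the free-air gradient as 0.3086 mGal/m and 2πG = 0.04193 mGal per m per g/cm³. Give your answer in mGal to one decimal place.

Drift-corrected reading = 978092.07 − (0.338) = 978091.732 mGal
Free-air correction = 0.3086 × 1767.4 = 545.42 mGal
Free-air anomaly = 978091.732 − 978573.02 + (545.42) = 64.132 mGal
Bouguer slab correction = 0.04193 × 2.23 × 1767.4 = 165.26 mGal
Simple Bouguer anomaly = 64.132 − (165.26) = -101.128 mGal
Complete Bouguer anomaly = -101.128 + 4.03 = -97.098 mGal

-97.1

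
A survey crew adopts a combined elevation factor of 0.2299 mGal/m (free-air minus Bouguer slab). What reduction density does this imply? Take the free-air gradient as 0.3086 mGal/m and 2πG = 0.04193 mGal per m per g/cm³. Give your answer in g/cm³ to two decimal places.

0.2299 = 0.3086 − 0.04193 × ρ
ρ = (0.3086 − 0.2299) / 0.04193 = 1.88 g/cm³

1.88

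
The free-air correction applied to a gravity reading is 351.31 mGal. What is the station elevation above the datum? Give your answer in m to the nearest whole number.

h = 351.31 / 0.3086 = 1138.40 m

1138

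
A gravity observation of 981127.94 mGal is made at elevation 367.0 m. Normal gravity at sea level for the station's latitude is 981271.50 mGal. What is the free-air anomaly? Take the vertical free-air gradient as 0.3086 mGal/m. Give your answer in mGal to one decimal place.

-30.3

Free-air correction = 0.3086 × 367.0 = 113.26 mGal
Free-air anomaly = 981127.94 − 981271.50 + (113.26) = -30.30 mGal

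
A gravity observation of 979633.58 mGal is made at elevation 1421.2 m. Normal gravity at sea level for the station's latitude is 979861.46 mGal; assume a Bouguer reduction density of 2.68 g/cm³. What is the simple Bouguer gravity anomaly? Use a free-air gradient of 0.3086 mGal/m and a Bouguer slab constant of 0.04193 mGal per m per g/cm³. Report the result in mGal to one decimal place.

51.0

Free-air correction = 0.3086 × 1421.2 = 438.58 mGal
Free-air anomaly = 979633.58 − 979861.46 + (438.58) = 210.70 mGal
Bouguer slab correction = 0.04193 × 2.68 × 1421.2 = 159.70 mGal
Simple Bouguer anomaly = 210.70 − (159.70) = 51.00 mGal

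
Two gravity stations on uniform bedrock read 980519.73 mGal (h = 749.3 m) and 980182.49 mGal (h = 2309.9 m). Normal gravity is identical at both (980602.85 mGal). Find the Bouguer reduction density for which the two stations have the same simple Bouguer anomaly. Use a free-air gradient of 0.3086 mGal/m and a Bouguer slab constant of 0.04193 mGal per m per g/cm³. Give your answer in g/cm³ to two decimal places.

Δg_obs = 980182.49 − 980519.73 = -337.24 mGal over Δh = 2309.9 − 749.3 = 1560.6 m
Equal Bouguer anomalies ⇒ Δg_obs + (0.3086 − 0.04193ρ)·Δh = 0
0.3086 − 0.04193ρ = −Δg_obs/Δh = 0.21610
ρ = (0.3086 − 0.21610) / 0.04193 = 2.21 g/cm³

2.21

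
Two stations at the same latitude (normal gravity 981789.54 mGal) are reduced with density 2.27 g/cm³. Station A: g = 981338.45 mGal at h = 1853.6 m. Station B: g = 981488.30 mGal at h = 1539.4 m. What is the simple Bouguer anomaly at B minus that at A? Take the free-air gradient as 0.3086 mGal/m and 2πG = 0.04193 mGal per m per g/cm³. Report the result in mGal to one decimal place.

82.8

Δg_SB(A) = 981338.45 − 981789.54 + 0.3086×1853.6 − 0.04193×2.27×1853.6 = -55.50 mGal
Δg_SB(B) = 981488.30 − 981789.54 + 0.3086×1539.4 − 0.04193×2.27×1539.4 = 27.30 mGal
Difference = 27.30 − (-55.50) = 82.80 mGal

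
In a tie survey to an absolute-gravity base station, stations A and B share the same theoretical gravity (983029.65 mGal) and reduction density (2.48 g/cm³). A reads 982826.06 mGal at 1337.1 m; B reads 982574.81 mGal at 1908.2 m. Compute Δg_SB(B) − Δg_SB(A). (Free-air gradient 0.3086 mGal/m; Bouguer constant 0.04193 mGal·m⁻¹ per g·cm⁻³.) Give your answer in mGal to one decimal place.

Δg_SB(A) = 982826.06 − 983029.65 + 0.3086×1337.1 − 0.04193×2.48×1337.1 = 70.00 mGal
Δg_SB(B) = 982574.81 − 983029.65 + 0.3086×1908.2 − 0.04193×2.48×1908.2 = -64.40 mGal
Difference = -64.40 − (70.00) = -134.40 mGal

-134.4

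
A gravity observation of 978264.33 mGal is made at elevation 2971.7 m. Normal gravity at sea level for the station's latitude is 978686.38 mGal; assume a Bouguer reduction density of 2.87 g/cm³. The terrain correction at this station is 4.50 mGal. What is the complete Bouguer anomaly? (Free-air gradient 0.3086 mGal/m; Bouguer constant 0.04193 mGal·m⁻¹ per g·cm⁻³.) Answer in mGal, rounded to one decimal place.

Free-air correction = 0.3086 × 2971.7 = 917.07 mGal
Free-air anomaly = 978264.33 − 978686.38 + (917.07) = 495.02 mGal
Bouguer slab correction = 0.04193 × 2.87 × 2971.7 = 357.61 mGal
Simple Bouguer anomaly = 495.02 − (357.61) = 137.41 mGal
Complete Bouguer anomaly = 137.41 + 4.50 = 141.91 mGal

141.9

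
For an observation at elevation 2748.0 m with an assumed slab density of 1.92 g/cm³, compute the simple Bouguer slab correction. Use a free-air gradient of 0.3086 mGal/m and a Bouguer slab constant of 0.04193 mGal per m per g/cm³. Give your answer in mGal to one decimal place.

Bouguer slab correction = 0.04193 × 1.92 × 2748.0 = 221.2 mGal

221.2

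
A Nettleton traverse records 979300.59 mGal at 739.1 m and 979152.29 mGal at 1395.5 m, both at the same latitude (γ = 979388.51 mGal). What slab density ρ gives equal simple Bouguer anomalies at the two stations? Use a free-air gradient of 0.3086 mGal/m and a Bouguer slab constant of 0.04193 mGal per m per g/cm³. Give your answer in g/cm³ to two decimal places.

1.97

Δg_obs = 979152.29 − 979300.59 = -148.30 mGal over Δh = 1395.5 − 739.1 = 656.4 m
Equal Bouguer anomalies ⇒ Δg_obs + (0.3086 − 0.04193ρ)·Δh = 0
0.3086 − 0.04193ρ = −Δg_obs/Δh = 0.22593
ρ = (0.3086 − 0.22593) / 0.04193 = 1.97 g/cm³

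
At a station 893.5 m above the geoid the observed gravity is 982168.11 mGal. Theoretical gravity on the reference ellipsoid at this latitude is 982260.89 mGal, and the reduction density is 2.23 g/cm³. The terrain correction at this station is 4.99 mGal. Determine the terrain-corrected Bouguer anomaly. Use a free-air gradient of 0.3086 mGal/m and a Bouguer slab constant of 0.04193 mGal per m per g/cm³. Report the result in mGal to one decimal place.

104.4

Free-air correction = 0.3086 × 893.5 = 275.73 mGal
Free-air anomaly = 982168.11 − 982260.89 + (275.73) = 182.95 mGal
Bouguer slab correction = 0.04193 × 2.23 × 893.5 = 83.55 mGal
Simple Bouguer anomaly = 182.95 − (83.55) = 99.40 mGal
Complete Bouguer anomaly = 99.40 + 4.99 = 104.39 mGal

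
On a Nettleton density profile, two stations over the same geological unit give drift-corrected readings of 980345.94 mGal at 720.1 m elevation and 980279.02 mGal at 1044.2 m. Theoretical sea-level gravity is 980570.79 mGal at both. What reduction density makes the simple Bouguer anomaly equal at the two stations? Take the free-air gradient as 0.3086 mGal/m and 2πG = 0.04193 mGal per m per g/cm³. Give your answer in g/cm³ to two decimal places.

2.44

Δg_obs = 980279.02 − 980345.94 = -66.92 mGal over Δh = 1044.2 − 720.1 = 324.1 m
Equal Bouguer anomalies ⇒ Δg_obs + (0.3086 − 0.04193ρ)·Δh = 0
0.3086 − 0.04193ρ = −Δg_obs/Δh = 0.20648
ρ = (0.3086 − 0.20648) / 0.04193 = 2.44 g/cm³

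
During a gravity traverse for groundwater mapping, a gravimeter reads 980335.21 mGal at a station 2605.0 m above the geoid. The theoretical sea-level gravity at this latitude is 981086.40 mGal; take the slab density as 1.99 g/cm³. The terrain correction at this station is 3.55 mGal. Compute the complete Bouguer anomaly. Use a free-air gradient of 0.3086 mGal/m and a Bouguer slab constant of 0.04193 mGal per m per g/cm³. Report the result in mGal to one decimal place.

-161.1

Free-air correction = 0.3086 × 2605.0 = 803.90 mGal
Free-air anomaly = 980335.21 − 981086.40 + (803.90) = 52.71 mGal
Bouguer slab correction = 0.04193 × 1.99 × 2605.0 = 217.36 mGal
Simple Bouguer anomaly = 52.71 − (217.36) = -164.65 mGal
Complete Bouguer anomaly = -164.65 + 3.55 = -161.10 mGal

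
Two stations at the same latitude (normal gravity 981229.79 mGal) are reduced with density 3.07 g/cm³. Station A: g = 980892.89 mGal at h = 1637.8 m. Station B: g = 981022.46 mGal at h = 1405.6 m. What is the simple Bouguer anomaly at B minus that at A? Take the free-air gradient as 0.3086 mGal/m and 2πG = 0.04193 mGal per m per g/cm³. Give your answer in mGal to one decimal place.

87.8

Δg_SB(A) = 980892.89 − 981229.79 + 0.3086×1637.8 − 0.04193×3.07×1637.8 = -42.30 mGal
Δg_SB(B) = 981022.46 − 981229.79 + 0.3086×1405.6 − 0.04193×3.07×1405.6 = 45.50 mGal
Difference = 45.50 − (-42.30) = 87.80 mGal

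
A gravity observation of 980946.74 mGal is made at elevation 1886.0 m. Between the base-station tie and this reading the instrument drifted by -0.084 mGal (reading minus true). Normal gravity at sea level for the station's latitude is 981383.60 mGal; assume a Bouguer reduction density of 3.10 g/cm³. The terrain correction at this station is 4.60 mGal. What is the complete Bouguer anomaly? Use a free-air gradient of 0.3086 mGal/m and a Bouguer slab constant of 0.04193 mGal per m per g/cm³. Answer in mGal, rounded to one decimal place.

-95.3

Drift-corrected reading = 980946.74 − (-0.084) = 980946.824 mGal
Free-air correction = 0.3086 × 1886.0 = 582.02 mGal
Free-air anomaly = 980946.824 − 981383.60 + (582.02) = 145.244 mGal
Bouguer slab correction = 0.04193 × 3.10 × 1886.0 = 245.15 mGal
Simple Bouguer anomaly = 145.244 − (245.15) = -99.906 mGal
Complete Bouguer anomaly = -99.906 + 4.60 = -95.306 mGal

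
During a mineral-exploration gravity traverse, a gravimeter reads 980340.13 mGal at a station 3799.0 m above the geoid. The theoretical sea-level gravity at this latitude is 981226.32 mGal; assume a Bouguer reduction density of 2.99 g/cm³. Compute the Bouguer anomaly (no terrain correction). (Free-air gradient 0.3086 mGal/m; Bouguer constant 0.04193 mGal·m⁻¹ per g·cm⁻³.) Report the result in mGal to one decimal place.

Free-air correction = 0.3086 × 3799.0 = 1172.37 mGal
Free-air anomaly = 980340.13 − 981226.32 + (1172.37) = 286.18 mGal
Bouguer slab correction = 0.04193 × 2.99 × 3799.0 = 476.28 mGal
Simple Bouguer anomaly = 286.18 − (476.28) = -190.10 mGal

-190.1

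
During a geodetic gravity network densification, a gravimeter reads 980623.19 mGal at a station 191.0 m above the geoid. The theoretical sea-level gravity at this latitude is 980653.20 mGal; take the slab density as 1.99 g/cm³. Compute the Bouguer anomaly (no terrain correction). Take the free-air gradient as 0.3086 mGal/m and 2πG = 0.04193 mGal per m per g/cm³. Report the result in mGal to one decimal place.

Free-air correction = 0.3086 × 191.0 = 58.94 mGal
Free-air anomaly = 980623.19 − 980653.20 + (58.94) = 28.93 mGal
Bouguer slab correction = 0.04193 × 1.99 × 191.0 = 15.94 mGal
Simple Bouguer anomaly = 28.93 − (15.94) = 12.99 mGal

13.0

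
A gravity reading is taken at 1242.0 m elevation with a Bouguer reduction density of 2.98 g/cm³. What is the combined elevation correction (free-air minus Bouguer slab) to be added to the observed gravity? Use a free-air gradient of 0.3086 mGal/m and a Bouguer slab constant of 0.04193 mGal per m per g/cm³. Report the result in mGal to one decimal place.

228.1

Combined gradient = 0.3086 − 0.04193 × 2.98 = 0.1836486 mGal/m
Combined elevation correction = 0.1836486 × 1242.0 = 228.1 mGal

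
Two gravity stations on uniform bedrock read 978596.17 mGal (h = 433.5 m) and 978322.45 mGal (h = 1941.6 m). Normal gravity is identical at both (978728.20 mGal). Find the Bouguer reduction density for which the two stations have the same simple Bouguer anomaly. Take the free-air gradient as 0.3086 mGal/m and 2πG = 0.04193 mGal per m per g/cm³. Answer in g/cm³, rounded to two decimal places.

3.03

Δg_obs = 978322.45 − 978596.17 = -273.72 mGal over Δh = 1941.6 − 433.5 = 1508.1 m
Equal Bouguer anomalies ⇒ Δg_obs + (0.3086 − 0.04193ρ)·Δh = 0
0.3086 − 0.04193ρ = −Δg_obs/Δh = 0.18150
ρ = (0.3086 − 0.18150) / 0.04193 = 3.03 g/cm³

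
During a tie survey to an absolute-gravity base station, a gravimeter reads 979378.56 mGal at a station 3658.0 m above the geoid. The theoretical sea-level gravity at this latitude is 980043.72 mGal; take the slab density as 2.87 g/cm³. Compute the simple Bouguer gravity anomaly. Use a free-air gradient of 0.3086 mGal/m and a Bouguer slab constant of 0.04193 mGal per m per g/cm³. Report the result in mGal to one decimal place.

Free-air correction = 0.3086 × 3658.0 = 1128.86 mGal
Free-air anomaly = 979378.56 − 980043.72 + (1128.86) = 463.70 mGal
Bouguer slab correction = 0.04193 × 2.87 × 3658.0 = 440.20 mGal
Simple Bouguer anomaly = 463.70 − (440.20) = 23.50 mGal

23.5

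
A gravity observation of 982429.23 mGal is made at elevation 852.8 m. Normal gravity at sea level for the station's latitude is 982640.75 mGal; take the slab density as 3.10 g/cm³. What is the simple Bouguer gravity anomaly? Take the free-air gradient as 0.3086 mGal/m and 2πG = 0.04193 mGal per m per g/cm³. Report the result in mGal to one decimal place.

-59.2

Free-air correction = 0.3086 × 852.8 = 263.17 mGal
Free-air anomaly = 982429.23 − 982640.75 + (263.17) = 51.65 mGal
Bouguer slab correction = 0.04193 × 3.10 × 852.8 = 110.85 mGal
Simple Bouguer anomaly = 51.65 − (110.85) = -59.20 mGal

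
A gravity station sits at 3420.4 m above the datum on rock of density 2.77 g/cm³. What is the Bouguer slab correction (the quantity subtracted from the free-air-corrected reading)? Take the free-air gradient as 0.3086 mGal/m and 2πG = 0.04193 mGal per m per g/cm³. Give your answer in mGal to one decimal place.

397.3

Bouguer slab correction = 0.04193 × 2.77 × 3420.4 = 397.3 mGal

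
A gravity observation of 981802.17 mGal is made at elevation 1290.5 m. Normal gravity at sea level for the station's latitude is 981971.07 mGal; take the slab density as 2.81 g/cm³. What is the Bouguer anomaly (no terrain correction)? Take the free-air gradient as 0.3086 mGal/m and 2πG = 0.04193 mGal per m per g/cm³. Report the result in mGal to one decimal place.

77.3

Free-air correction = 0.3086 × 1290.5 = 398.25 mGal
Free-air anomaly = 981802.17 − 981971.07 + (398.25) = 229.35 mGal
Bouguer slab correction = 0.04193 × 2.81 × 1290.5 = 152.05 mGal
Simple Bouguer anomaly = 229.35 − (152.05) = 77.30 mGal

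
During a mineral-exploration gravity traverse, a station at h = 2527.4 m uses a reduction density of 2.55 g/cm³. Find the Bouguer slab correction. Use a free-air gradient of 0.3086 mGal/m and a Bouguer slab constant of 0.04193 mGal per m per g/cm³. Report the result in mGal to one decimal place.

Bouguer slab correction = 0.04193 × 2.55 × 2527.4 = 270.2 mGal

270.2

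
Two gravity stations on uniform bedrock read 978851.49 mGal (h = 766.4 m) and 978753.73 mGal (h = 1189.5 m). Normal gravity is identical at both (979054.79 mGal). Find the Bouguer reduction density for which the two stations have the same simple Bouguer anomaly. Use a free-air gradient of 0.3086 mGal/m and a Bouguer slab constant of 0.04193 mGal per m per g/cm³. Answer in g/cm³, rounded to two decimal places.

Δg_obs = 978753.73 − 978851.49 = -97.76 mGal over Δh = 1189.5 − 766.4 = 423.1 m
Equal Bouguer anomalies ⇒ Δg_obs + (0.3086 − 0.04193ρ)·Δh = 0
0.3086 − 0.04193ρ = −Δg_obs/Δh = 0.23106
ρ = (0.3086 − 0.23106) / 0.04193 = 1.85 g/cm³

1.85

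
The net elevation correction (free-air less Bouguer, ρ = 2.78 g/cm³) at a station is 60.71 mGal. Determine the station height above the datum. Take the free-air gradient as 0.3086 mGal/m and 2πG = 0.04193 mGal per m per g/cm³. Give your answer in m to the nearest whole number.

316

Combined gradient = 0.3086 − 0.04193 × 2.78 = 0.1920346 mGal/m
h = 60.71 / 0.1920346 = 316.14 m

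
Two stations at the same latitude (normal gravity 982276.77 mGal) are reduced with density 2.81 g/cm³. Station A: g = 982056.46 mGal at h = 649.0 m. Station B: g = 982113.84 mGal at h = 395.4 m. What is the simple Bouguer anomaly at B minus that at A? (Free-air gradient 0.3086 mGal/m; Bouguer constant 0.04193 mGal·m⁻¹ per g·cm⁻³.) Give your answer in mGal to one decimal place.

9.0

Δg_SB(A) = 982056.46 − 982276.77 + 0.3086×649.0 − 0.04193×2.81×649.0 = -96.50 mGal
Δg_SB(B) = 982113.84 − 982276.77 + 0.3086×395.4 − 0.04193×2.81×395.4 = -87.50 mGal
Difference = -87.50 − (-96.50) = 9.00 mGal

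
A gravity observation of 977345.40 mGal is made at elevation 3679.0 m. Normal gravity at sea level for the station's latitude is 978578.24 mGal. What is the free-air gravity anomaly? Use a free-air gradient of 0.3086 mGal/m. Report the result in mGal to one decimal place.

-97.5

Free-air correction = 0.3086 × 3679.0 = 1135.34 mGal
Free-air anomaly = 977345.40 − 978578.24 + (1135.34) = -97.50 mGal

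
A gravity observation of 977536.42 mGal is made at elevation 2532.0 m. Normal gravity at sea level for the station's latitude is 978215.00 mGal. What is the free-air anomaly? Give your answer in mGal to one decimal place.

102.8

Free-air correction = 0.3086 × 2532.0 = 781.38 mGal
Free-air anomaly = 977536.42 − 978215.00 + (781.38) = 102.80 mGal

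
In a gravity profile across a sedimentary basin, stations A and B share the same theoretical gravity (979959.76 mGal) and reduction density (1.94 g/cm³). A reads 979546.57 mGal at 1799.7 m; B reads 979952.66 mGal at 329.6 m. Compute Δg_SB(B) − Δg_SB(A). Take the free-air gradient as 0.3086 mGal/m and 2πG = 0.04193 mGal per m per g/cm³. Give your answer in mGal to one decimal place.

Δg_SB(A) = 979546.57 − 979959.76 + 0.3086×1799.7 − 0.04193×1.94×1799.7 = -4.20 mGal
Δg_SB(B) = 979952.66 − 979959.76 + 0.3086×329.6 − 0.04193×1.94×329.6 = 67.80 mGal
Difference = 67.80 − (-4.20) = 72.00 mGal

72.0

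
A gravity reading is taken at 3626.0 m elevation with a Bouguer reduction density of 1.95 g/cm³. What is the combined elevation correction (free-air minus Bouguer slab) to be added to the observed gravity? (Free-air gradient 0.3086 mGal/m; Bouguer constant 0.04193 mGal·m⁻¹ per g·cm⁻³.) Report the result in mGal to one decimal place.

822.5

Combined gradient = 0.3086 − 0.04193 × 1.95 = 0.2268365 mGal/m
Combined elevation correction = 0.2268365 × 3626.0 = 822.5 mGal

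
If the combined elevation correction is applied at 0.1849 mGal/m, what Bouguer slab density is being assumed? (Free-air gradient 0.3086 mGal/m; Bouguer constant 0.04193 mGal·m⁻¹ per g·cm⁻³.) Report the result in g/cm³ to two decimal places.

2.95

0.1849 = 0.3086 − 0.04193 × ρ
ρ = (0.3086 − 0.1849) / 0.04193 = 2.95 g/cm³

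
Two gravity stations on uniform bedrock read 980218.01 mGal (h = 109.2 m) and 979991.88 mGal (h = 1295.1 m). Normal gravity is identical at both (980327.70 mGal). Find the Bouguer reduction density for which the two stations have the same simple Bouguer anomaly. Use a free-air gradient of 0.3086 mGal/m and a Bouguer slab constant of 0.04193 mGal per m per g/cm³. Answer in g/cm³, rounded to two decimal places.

2.81

Δg_obs = 979991.88 − 980218.01 = -226.13 mGal over Δh = 1295.1 − 109.2 = 1185.9 m
Equal Bouguer anomalies ⇒ Δg_obs + (0.3086 − 0.04193ρ)·Δh = 0
0.3086 − 0.04193ρ = −Δg_obs/Δh = 0.19068
ρ = (0.3086 − 0.19068) / 0.04193 = 2.81 g/cm³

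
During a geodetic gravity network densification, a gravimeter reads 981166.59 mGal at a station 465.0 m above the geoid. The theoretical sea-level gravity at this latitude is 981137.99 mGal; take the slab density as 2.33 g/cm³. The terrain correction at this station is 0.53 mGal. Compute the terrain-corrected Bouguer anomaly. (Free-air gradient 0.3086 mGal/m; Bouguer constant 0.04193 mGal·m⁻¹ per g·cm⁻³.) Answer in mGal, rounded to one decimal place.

127.2

Free-air correction = 0.3086 × 465.0 = 143.50 mGal
Free-air anomaly = 981166.59 − 981137.99 + (143.50) = 172.10 mGal
Bouguer slab correction = 0.04193 × 2.33 × 465.0 = 45.43 mGal
Simple Bouguer anomaly = 172.10 − (45.43) = 126.67 mGal
Complete Bouguer anomaly = 126.67 + 0.53 = 127.20 mGal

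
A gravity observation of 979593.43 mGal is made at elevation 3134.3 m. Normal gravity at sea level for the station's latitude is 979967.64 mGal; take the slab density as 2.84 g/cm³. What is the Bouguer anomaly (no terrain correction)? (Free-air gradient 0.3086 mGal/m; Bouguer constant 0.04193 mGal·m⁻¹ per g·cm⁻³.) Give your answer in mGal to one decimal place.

Free-air correction = 0.3086 × 3134.3 = 967.24 mGal
Free-air anomaly = 979593.43 − 979967.64 + (967.24) = 593.03 mGal
Bouguer slab correction = 0.04193 × 2.84 × 3134.3 = 373.24 mGal
Simple Bouguer anomaly = 593.03 − (373.24) = 219.79 mGal

219.8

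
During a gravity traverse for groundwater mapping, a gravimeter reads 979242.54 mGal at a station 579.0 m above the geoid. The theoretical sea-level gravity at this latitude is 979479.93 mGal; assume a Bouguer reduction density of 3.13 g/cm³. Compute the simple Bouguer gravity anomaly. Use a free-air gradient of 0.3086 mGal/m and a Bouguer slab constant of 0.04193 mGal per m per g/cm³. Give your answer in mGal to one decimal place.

-134.7

Free-air correction = 0.3086 × 579.0 = 178.68 mGal
Free-air anomaly = 979242.54 − 979479.93 + (178.68) = -58.71 mGal
Bouguer slab correction = 0.04193 × 3.13 × 579.0 = 75.99 mGal
Simple Bouguer anomaly = -58.71 − (75.99) = -134.70 mGal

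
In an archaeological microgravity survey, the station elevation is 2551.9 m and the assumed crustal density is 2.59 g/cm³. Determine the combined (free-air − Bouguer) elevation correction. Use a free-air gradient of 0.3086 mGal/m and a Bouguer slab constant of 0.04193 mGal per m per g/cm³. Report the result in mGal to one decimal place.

510.4

Combined gradient = 0.3086 − 0.04193 × 2.59 = 0.2000013 mGal/m
Combined elevation correction = 0.2000013 × 2551.9 = 510.4 mGal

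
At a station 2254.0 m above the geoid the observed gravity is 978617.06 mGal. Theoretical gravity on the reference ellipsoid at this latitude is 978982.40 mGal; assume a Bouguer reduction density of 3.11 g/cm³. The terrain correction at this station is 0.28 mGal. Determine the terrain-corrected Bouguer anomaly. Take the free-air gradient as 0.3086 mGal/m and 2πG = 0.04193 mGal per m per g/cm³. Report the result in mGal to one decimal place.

Free-air correction = 0.3086 × 2254.0 = 695.58 mGal
Free-air anomaly = 978617.06 − 978982.40 + (695.58) = 330.24 mGal
Bouguer slab correction = 0.04193 × 3.11 × 2254.0 = 293.93 mGal
Simple Bouguer anomaly = 330.24 − (293.93) = 36.31 mGal
Complete Bouguer anomaly = 36.31 + 0.28 = 36.59 mGal

36.6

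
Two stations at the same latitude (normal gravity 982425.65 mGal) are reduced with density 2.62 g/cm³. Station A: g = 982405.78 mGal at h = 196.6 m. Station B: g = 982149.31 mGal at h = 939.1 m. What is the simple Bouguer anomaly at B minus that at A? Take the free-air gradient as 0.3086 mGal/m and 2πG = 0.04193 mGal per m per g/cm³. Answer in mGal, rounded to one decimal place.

Δg_SB(A) = 982405.78 − 982425.65 + 0.3086×196.6 − 0.04193×2.62×196.6 = 19.20 mGal
Δg_SB(B) = 982149.31 − 982425.65 + 0.3086×939.1 − 0.04193×2.62×939.1 = -89.70 mGal
Difference = -89.70 − (19.20) = -108.90 mGal

-108.9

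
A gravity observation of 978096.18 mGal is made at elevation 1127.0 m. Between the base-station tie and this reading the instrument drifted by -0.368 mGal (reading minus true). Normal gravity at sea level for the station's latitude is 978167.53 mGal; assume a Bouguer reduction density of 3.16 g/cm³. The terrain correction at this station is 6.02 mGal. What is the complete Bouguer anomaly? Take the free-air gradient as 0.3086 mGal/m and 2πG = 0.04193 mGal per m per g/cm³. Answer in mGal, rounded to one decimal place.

133.5

Drift-corrected reading = 978096.18 − (-0.368) = 978096.548 mGal
Free-air correction = 0.3086 × 1127.0 = 347.79 mGal
Free-air anomaly = 978096.548 − 978167.53 + (347.79) = 276.808 mGal
Bouguer slab correction = 0.04193 × 3.16 × 1127.0 = 149.33 mGal
Simple Bouguer anomaly = 276.808 − (149.33) = 127.478 mGal
Complete Bouguer anomaly = 127.478 + 6.02 = 133.498 mGal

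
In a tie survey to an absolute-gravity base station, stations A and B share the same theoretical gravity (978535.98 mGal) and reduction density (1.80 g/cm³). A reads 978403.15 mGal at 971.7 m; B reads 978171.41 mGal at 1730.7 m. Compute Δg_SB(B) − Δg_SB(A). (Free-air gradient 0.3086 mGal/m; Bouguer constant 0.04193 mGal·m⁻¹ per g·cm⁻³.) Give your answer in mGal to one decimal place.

Δg_SB(A) = 978403.15 − 978535.98 + 0.3086×971.7 − 0.04193×1.80×971.7 = 93.70 mGal
Δg_SB(B) = 978171.41 − 978535.98 + 0.3086×1730.7 − 0.04193×1.80×1730.7 = 38.90 mGal
Difference = 38.90 − (93.70) = -54.80 mGal

-54.8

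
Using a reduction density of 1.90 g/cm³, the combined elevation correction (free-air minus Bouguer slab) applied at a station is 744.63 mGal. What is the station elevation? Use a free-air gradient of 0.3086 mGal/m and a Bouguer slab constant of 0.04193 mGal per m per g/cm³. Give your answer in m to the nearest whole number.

Combined gradient = 0.3086 − 0.04193 × 1.90 = 0.2289330 mGal/m
h = 744.63 / 0.2289330 = 3252.61 m

3253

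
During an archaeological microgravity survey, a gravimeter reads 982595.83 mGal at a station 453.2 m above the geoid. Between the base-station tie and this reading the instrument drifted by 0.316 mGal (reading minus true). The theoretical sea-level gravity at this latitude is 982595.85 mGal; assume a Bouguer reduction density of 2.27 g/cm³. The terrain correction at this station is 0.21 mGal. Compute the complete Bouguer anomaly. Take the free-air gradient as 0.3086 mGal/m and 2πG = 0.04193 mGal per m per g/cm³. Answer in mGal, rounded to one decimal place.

96.6

Drift-corrected reading = 982595.83 − (0.316) = 982595.514 mGal
Free-air correction = 0.3086 × 453.2 = 139.86 mGal
Free-air anomaly = 982595.514 − 982595.85 + (139.86) = 139.524 mGal
Bouguer slab correction = 0.04193 × 2.27 × 453.2 = 43.14 mGal
Simple Bouguer anomaly = 139.524 − (43.14) = 96.384 mGal
Complete Bouguer anomaly = 96.384 + 0.21 = 96.594 mGal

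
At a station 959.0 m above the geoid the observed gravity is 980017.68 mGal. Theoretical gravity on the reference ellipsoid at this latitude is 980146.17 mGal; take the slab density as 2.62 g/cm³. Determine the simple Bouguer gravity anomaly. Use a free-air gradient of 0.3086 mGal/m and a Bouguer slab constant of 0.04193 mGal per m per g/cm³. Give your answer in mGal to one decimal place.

Free-air correction = 0.3086 × 959.0 = 295.95 mGal
Free-air anomaly = 980017.68 − 980146.17 + (295.95) = 167.46 mGal
Bouguer slab correction = 0.04193 × 2.62 × 959.0 = 105.35 mGal
Simple Bouguer anomaly = 167.46 − (105.35) = 62.11 mGal

62.1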